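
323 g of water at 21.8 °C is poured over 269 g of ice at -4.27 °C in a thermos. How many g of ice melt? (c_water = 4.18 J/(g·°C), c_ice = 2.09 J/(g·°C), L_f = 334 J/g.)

m_melted ≈ 80.9 g

Water can give up m c ΔT = 323·4.18·21.8 = 29433 J before reaching 0 °C.
Of that, 269·2.09·4.27 = 2400.6 J goes to bring the ice to 0 °C, leaving 27032 J.
Fully melting the ice requires m_ice L_f = 269·334 = 89846 J.
27032 J < 89846 J, so only part of the ice melts and the system sits at 0 °C.
m_melt = 27032 / L_f = 80.94 g.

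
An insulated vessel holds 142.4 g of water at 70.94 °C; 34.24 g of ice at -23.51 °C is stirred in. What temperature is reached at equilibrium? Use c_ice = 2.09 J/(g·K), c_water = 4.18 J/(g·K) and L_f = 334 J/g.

T_f ≈ 39.4 °C

Sum of m c ΔT and latent-heat terms is zero:
warm ice to 0 °C: 34.24·2.09·(0 − (-23.51)) = 1682.4
  melt ice: 34.24·334 = 11436
  meltwater 0→T: 34.24·4.18·T = 143.12 T
  water cools: 142.4·4.18·(T − 70.94) = 595.23(T − 70.94)
738.36 T = 42226 − 13119 = 29107
T ≈ 39.42 °C (positive, so assuming full melt was valid).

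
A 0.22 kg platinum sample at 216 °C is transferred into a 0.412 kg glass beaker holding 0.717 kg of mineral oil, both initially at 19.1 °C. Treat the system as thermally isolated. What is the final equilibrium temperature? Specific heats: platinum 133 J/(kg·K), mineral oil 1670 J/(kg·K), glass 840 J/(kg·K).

With ΣQ=0 the equilibrium temperature is the m·c-weighted mean:
T_f = (29.26×216 + 1197.4×19.1 + 346.08×19.1) / (29.26 + 1197.4 + 346.08)
    = 35800 / 1572.7 ≈ 22.76 °C

T_f ≈ 22.8 °C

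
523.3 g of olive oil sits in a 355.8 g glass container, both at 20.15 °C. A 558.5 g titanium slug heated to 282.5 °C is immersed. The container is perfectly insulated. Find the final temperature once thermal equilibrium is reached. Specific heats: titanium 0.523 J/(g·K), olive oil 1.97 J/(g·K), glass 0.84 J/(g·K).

Energy conservation, ΣQ = 0:
558.5·0.523·(T − 282.5) + 523.3·1.97·(T − 20.15) + 355.8·0.84·(T − 20.15) = 0
292.1(T − 282.5) + 1030.9(T − 20.15) + 298.87(T − 20.15) = 0
1621.9 T = 109312
T = 109312 / 1621.9 = 67.4 °C

T_f ≈ 67.4 °C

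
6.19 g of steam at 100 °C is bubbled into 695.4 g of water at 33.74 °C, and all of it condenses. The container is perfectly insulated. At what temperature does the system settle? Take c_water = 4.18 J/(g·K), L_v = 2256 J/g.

Let T be the final temperature. ΣQ_i = 0:
steam→water at 100 °C releases m L_v = 6.19×2256 = 13965; condensed water 100 °C→T: 25.87(T − 100); original water: 2906.8(T − 33.74)
2932.6 T = 13965 + 2587.4 + 98074 = 114627
T ≈ 39.09 °C (< 100 °C, so full condensation is consistent).

T_f ≈ 39.1 °C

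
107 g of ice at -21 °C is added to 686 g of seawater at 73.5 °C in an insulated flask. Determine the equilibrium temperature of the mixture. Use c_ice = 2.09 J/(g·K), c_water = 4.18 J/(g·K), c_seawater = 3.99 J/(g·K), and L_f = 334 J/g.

Sum of m c ΔT and latent-heat terms is zero:
ice -21→0 °C: 107·2.09·21 = 4696.2; melt ice: 107·334 = 35738; meltwater 0→T: 107·4.18·T = 447.26 T; seawater cools: 686·3.99·(T − 73.5) = 2737.1(T − 73.5)
3184.4 T = 201180 − 40434 = 160746
T ≈ 50.48 °C. Since T > 0 °C, the all-ice-melts assumption holds.

T_f ≈ 50.5 °C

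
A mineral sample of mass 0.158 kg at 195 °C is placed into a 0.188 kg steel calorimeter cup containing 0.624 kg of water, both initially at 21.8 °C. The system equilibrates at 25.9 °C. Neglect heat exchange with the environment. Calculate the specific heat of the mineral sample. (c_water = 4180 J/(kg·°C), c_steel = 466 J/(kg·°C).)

Energy conservation, ΣQ = 0:
0.158×c×(25.9 − 195) + 0.624×4180×(25.9 − 21.8) + 0.188×466×(25.9 − 21.8) = 0
-26.72 c = -11053
c = -11053/-26.72 ≈ 413.7 J/(kg·°C)

c ≈ 414 J/(kg·°C)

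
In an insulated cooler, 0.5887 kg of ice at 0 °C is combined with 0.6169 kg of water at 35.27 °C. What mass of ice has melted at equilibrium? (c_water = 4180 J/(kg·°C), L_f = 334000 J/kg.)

Heat available from the water dropping to 0 °C: 0.6169×4180×35.27 = 90949 J.
Fully melting the ice requires m_ice L_f = 0.5887×334000 = 196626 J.
Since 90949 < 196626 J, not all the ice melts; equilibrium is at 0 °C.
m_melted×334000 = 90949  ⇒  m_melted ≈ 0.2723 kg.

m_melted ≈ 0.272 kg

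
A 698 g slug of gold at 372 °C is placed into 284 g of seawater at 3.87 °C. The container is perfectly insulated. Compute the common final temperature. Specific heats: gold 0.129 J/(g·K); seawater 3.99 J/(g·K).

Energy conservation, ΣQ = 0:
698×0.129×(T − 372) + 284×3.99×(T − 3.87) = 0
90.04(T − 372) + 1133.2(T − 3.87) = 0
(90.04 + 1133.2) T = 90.04×372 + 1133.2×3.87
T = 37881 / 1223.2 = 31 °C

T_f ≈ 31.0 °C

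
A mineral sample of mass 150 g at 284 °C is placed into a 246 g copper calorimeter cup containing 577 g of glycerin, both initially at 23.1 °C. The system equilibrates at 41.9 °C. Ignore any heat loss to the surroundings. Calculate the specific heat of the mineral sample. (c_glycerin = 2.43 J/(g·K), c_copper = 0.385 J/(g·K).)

c ≈ 0.775 J/(g·K)

Heat gained plus heat lost sum to zero:
150×c×(41.9 − 284) + 577×2.43×(41.9 − 23.1) + 246×0.385×(41.9 − 23.1) = 0
-36315 c = -28140
c = -28140/-36315 ≈ 0.7749 J/(g·K)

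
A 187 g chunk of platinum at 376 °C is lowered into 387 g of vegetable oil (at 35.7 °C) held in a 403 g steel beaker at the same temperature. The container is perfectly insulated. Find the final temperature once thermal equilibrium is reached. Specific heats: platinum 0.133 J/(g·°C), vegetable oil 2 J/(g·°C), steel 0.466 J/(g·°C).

Conservation of energy gives ΣQ = 0:
187·0.133·(T − 376) + 387·2·(T − 35.7) + 403·0.466·(T − 35.7) = 0
24.87(T − 376) + 774(T − 35.7) + 187.8(T − 35.7) = 0
986.67 T = 43688
T = 43688 / 986.67 = 44.3 °C

T_f ≈ 44.3 °C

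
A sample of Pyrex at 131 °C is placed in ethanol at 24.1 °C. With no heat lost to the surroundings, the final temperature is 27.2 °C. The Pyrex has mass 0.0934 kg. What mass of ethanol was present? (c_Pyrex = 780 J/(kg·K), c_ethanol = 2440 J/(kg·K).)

m ≈ 1 kg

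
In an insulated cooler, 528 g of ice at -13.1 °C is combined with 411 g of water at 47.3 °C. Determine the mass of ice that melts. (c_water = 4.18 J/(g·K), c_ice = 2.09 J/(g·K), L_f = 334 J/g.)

Cooling the water to 0 °C releases 411·4.18·47.3 = 81260 J.
Warming the ice to 0 °C takes 528·2.09·13.1 = 14456 J, leaving 66804 J for melting.
To melt every bit of ice: 528·334 = 176352 J.
That's not enough to melt it all — equilibrium is at 0 °C with ice remaining.
Mass melted = 66804/334 ≈ 200 g.

m_melted ≈ 200 g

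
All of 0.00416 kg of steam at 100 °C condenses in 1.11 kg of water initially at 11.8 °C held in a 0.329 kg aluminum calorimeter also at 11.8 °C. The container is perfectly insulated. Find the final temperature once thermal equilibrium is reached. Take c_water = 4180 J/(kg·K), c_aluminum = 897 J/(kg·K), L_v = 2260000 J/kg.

Net heat exchanged in the isolated system is zero:
condense steam: −0.00416×2260000 = −9401.6
  condensed water 100 °C→T: 17.39(T − 100)
  original water: 4639.8(T − 11.8)
  aluminum cup: 0.329×897×(T − 11.8) = 295.11(T − 11.8)
4952.3 T = 9401.6 + 1738.9 + 58232 = 69372
T ≈ 14.01 °C — below 100 °C, confirming all the steam condensed.

T_f ≈ 14.0 °C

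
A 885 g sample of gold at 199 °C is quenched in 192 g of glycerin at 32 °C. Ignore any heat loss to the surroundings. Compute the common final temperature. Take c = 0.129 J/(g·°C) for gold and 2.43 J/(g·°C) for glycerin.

Taking heat into each body as positive, Σ m c ΔT = 0:
885·0.129·(T − 199) + 192·2.43·(T − 32) = 0
114.17(T − 199) + 466.56(T − 32) = 0
580.73 T = 37649
T = 37649/580.73 ≈ 64.83 °C

T_f ≈ 64.8 °C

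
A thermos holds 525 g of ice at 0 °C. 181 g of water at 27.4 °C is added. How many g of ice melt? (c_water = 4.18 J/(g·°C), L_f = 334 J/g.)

m_melted ≈ 62.1 g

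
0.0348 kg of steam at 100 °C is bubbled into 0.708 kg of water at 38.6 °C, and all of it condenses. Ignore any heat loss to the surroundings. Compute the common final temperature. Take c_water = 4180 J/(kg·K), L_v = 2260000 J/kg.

T_f ≈ 66.8 °C

Energy balance with sensible and latent terms:
steam→water at 100 °C releases m L_v = 0.0348·2260000 = 78648; condensate cools 100→T: 0.0348·4180·(T − 100) = 145.46(T − 100); water warms: 0.708·4180·(T − 38.6) = 2959.4(T − 38.6)
3104.9 T = 78648 + 14546 + 114234 = 207429
T ≈ 66.81 °C — below 100 °C, confirming all the steam condensed.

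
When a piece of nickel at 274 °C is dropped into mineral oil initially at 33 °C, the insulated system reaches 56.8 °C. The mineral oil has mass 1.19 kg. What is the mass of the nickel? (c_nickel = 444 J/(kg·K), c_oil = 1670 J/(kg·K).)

m ≈ 0.49 kg

|Q_nickel| = |Q_oil|:
m×444×(274 − 56.8) = 1.19×1670×(56.8 − 33)
96437 m = 47298  ⇒  m ≈ 0.4905 kg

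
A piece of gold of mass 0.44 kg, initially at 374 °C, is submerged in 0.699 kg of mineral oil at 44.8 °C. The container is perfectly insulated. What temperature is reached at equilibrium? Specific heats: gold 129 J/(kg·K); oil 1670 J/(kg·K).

With ΣQ=0 the equilibrium temperature is the m·c-weighted mean:
T_f = (56.76×374 + 1167.3×44.8) / (56.76 + 1167.3)
    = 73525 / 1224.1 ≈ 60.06 °C

T_f ≈ 60.1 °C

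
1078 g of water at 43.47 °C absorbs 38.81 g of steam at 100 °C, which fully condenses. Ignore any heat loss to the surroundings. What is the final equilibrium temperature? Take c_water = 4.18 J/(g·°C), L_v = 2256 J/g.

T_f ≈ 64.2 °C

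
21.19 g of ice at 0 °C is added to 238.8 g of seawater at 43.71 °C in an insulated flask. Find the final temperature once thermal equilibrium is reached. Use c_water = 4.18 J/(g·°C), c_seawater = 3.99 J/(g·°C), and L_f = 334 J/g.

Taking heat into each body as positive, Σ m c ΔT = 0:
melt ice: 21.19×334 = 7077.5; warm the meltwater: 88.57 T; seawater cools: 238.8×3.99×(T − 43.71) = 952.81(T − 43.71)
1041.4 T = 41647 − 7077.5 = 34570
T ≈ 33.20 °C — above 0 °C, consistent with complete melting.

T_f ≈ 33.2 °C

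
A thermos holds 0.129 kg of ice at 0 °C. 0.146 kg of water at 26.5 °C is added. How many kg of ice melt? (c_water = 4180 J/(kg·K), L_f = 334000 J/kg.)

m_melted ≈ 0.0484 kg

Cooling the water to 0 °C releases 0.146×4180×26.5 = 16172 J.
To melt every bit of ice: 0.129×334000 = 43086 J.
That's not enough to melt it all — equilibrium is at 0 °C with ice remaining.
Mass melted = 16172/334000 ≈ 0.04842 kg.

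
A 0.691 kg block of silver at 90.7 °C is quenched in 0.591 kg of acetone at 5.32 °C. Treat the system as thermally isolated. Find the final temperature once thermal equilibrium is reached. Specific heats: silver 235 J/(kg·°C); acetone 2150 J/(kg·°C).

T_f is the heat-capacity-weighted average of the initial temperatures:
T_f = (162.38·90.7 + 1270.6·5.32) / (162.38 + 1270.6)
    = 21488 / 1433 ≈ 14.99 °C

T_f ≈ 15.0 °C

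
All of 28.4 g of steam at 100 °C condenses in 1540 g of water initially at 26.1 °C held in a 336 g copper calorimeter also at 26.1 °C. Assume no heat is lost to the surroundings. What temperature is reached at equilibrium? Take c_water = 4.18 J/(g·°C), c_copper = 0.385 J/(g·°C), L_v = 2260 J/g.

Setting the total heat transfer to zero:
latent heat released on condensation: 28.4·2260 = 64184; condensed water 100 °C→T: 118.71(T − 100); original water: 6437.2(T − 26.1); copper cup: 336·0.385·(T − 26.1) = 129.36(T − 26.1)
6685.3 T = 64184 + 11871 + 171387 = 247442
T ≈ 37.01 °C (< 100 °C, so full condensation is consistent).

T_f ≈ 37.0 °C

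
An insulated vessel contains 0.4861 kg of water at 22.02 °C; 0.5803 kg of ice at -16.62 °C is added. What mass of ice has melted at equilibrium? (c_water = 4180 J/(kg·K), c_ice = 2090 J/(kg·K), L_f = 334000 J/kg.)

Cooling the water to 0 °C releases 0.4861×4180×22.02 = 44742 J.
Of that, 0.5803×2090×16.62 = 20157 J goes to bring the ice to 0 °C, leaving 24585 J.
Melting all 0.5803 kg of ice would need 0.5803×334000 = 193820 J.
That's not enough to melt it all — equilibrium is at 0 °C with ice remaining.
Mass melted = 24585/334000 ≈ 0.07361 kg.

m_melted ≈ 0.0736 kg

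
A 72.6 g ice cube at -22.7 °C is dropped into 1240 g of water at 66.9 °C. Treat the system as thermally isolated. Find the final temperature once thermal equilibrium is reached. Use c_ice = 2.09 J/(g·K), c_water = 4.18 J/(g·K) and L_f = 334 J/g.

Heat gained plus heat lost sum to zero:
ice -22.7→0 °C: 72.6·2.09·22.7 = 3444.4; melt ice: 72.6·334 = 24248; meltwater 0→T: 72.6·4.18·T = 303.47 T; water cools: 1240·4.18·(T − 66.9) = 5183.2(T − 66.9)
5486.7 T = 346756 − 27693 = 319063
T ≈ 58.15 °C. Since T > 0 °C, the all-ice-melts assumption holds.

T_f ≈ 58.2 °C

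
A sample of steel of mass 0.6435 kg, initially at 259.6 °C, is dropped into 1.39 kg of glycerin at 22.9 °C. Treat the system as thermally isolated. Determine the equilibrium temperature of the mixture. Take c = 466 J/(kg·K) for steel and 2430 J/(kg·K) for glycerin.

|Q_steel| = |Q_glycerin|:
0.6435×466×(259.6 − T) = 1.39×2430×(T − 22.9)
299.87(259.6 − T) = 3377.7(T − 22.9)
3677.6 T = 155196  ⇒  T ≈ 42.20 °C

T_f ≈ 42.2 °C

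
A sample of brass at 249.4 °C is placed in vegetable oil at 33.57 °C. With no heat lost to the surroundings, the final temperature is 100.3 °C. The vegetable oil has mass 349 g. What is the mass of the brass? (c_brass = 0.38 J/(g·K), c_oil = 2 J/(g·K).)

Setting the total heat transfer to zero:
m·0.38·(100.3 − 249.4) + 349·2·(100.3 − 33.57) = 0
-56.66 m = -46578
m = -46578/-56.66 ≈ 822.1 g

m ≈ 822 g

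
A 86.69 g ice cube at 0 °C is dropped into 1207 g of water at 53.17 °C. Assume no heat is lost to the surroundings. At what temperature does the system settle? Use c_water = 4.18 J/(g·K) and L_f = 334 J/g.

T_f ≈ 44.3 °C

Energy balance with sensible and latent terms:
fusion: m_ice L_f = 86.69·334 = 28954
  meltwater 0→T: 86.69·4.18·T = 362.36 T
  water: 5045.3(T − 53.17)
5407.6 T = 268256 − 28954 = 239302
T ≈ 44.25 °C — above 0 °C, consistent with complete melting.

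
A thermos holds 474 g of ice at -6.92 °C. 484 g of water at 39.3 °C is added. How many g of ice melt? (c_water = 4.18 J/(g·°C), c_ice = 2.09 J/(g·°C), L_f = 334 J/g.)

m_melted ≈ 218 g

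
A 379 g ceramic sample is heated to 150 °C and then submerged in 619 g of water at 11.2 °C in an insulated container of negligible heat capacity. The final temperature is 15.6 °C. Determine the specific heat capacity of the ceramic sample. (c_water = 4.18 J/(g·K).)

c ≈ 0.224 J/(g·K)

Conservation of energy gives ΣQ = 0:
379×c×(15.6 − 150) + 619×4.18×(15.6 − 11.2) = 0
-50938 c = -11385
c = -11385/-50938 ≈ 0.2235 J/(g·K)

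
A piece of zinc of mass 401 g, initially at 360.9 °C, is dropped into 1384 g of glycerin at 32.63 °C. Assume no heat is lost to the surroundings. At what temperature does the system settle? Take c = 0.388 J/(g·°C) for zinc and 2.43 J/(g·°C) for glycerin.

T_f is the heat-capacity-weighted average of the initial temperatures:
T_f = (155.59*360.9 + 3363.1*32.63) / (155.59 + 3363.1)
    = 165890 / 3518.7 ≈ 47.15 °C

T_f ≈ 47.1 °C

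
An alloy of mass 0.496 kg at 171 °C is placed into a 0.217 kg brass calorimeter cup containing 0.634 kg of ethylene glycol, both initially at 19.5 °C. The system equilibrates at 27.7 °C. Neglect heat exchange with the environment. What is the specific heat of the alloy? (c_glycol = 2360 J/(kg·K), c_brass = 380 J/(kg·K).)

c ≈ 182 J/(kg·K)

Heat gained plus heat lost sum to zero:
0.496×c×(27.7 − 171) + 0.634×2360×(27.7 − 19.5) + 0.217×380×(27.7 − 19.5) = 0
-71.08 c = -12945
c = -12945/-71.08 ≈ 182.1 J/(kg·K)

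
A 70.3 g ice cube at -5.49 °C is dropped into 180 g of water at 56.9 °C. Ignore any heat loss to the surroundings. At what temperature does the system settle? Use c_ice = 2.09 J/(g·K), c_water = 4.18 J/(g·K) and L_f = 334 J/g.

Net heat exchanged in the isolated system is zero:
warm ice to 0 °C: 70.3×2.09×(0 − (-5.49)) = 806.63
  latent heat to melt: 70.3×334 = 23480
  warm the meltwater: 293.85 T
  water: 752.4(T − 56.9)
1046.3 T = 42812 − 24287 = 18525
T ≈ 17.71 °C (positive, so assuming full melt was valid).

T_f ≈ 17.7 °C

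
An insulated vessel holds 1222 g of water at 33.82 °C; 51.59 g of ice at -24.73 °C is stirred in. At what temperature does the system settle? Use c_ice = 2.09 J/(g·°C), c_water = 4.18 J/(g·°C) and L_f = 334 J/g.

Sum of m c ΔT and latent-heat terms is zero:
warm ice to 0 °C: 51.59·2.09·(0 − (-24.73)) = 2666.5
  fusion: m_ice L_f = 51.59·334 = 17231
  warm the meltwater: 215.65 T
  water cools: 1222·4.18·(T − 33.82) = 5108(T − 33.82)
5323.6 T = 172751 − 19898 = 152854
T ≈ 28.71 °C. Since T > 0 °C, the all-ice-melts assumption holds.

T_f ≈ 28.7 °C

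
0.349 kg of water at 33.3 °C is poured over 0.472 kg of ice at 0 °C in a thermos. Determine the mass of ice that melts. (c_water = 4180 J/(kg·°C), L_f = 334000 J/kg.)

Heat available from the water dropping to 0 °C: 0.349×4180×33.3 = 48579 J.
Melting all 0.472 kg of ice would need 0.472×334000 = 157648 J.
Since 48579 < 157648 J, not all the ice melts; equilibrium is at 0 °C.
m_melt = 48579 / L_f = 0.1454 kg.

m_melted ≈ 0.145 kg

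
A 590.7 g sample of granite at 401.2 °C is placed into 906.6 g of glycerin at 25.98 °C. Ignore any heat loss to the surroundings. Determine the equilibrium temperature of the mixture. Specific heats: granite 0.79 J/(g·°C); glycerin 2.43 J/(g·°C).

T_f ≈ 91.6 °C

Taking heat into each body as positive, Σ m c ΔT = 0:
590.7·0.79·(T − 401.2) + 906.6·2.43·(T − 25.98) = 0
(466.65 + 2203) T = 466.65·401.2 + 2203·25.98
T = 244456/2669.7 ≈ 91.57 °C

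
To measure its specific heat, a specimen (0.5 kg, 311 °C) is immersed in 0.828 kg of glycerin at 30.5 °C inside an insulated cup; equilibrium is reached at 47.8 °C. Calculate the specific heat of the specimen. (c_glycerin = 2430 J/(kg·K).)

Heat lost by the specimen = heat gained by the glycerin:
0.5·c·(311 − 47.8) = 0.828·2430·(47.8 − 30.5)
131.6 c = 34808  ⇒  c ≈ 264.5 J/(kg·K)

c ≈ 265 J/(kg·K)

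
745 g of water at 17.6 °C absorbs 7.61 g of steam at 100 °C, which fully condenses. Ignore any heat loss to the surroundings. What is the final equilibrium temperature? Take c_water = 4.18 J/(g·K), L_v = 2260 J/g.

Net heat exchanged in the isolated system is zero:
steam→water at 100 °C releases m L_v = 7.61·2260 = 17199; condensate cools 100→T: 7.61·4.18·(T − 100) = 31.81(T − 100); original water: 3114.1(T − 17.6)
3145.9 T = 17199 + 3181 + 54808 = 75188
T ≈ 23.90 °C (< 100 °C, so full condensation is consistent).

T_f ≈ 23.9 °C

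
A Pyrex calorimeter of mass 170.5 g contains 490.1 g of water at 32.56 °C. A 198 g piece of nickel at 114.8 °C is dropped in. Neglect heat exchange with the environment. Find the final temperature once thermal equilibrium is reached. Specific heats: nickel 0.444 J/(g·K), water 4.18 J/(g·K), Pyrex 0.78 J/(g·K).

T_f ≈ 35.7 °C

Taking heat into each body as positive, Σ m c ΔT = 0:
198*0.444*(T − 114.8) + 490.1*4.18*(T − 32.56) + 170.5*0.78*(T − 32.56) = 0
87.91(T − 114.8) + 2048.6(T − 32.56) + 132.99(T − 32.56) = 0
(87.91 + 2048.6 + 132.99) T = 87.91*114.8 + 2048.6*32.56 + 132.99*32.56
T = 81125/2269.5 ≈ 35.75 °C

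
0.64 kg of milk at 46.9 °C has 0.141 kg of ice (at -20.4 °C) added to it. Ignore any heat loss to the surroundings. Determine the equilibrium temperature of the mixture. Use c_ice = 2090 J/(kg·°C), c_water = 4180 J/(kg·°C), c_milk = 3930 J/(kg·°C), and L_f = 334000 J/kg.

Setting the total heat transfer to zero:
warm ice to 0 °C: 0.141·2090·(0 − (-20.4)) = 6011.7
  melt ice: 0.141·334000 = 47094
  warm the meltwater: 589.38 T
  milk: 2515.2(T − 46.9)
3104.6 T = 117963 − 53106 = 64857
T ≈ 20.89 °C (positive, so assuming full melt was valid).

T_f ≈ 20.9 °C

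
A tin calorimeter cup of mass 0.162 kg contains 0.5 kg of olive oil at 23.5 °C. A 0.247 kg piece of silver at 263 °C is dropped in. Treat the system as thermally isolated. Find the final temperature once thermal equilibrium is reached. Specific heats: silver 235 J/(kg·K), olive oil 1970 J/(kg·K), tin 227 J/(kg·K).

Energy conservation, ΣQ = 0:
0.247*235*(T − 263) + 0.5*1970*(T − 23.5) + 0.162*227*(T − 23.5) = 0
(58.05 + 985 + 36.77) T = 58.05*263 + 985*23.5 + 36.77*23.5
T = 39278 / 1079.8 = 36.4 °C

T_f ≈ 36.4 °C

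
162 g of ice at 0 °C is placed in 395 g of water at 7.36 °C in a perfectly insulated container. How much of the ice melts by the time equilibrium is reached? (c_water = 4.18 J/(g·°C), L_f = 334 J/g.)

m_melted ≈ 36.4 g

Cooling the water to 0 °C releases 395·4.18·7.36 = 12152 J.
Fully melting the ice requires m_ice L_f = 162·334 = 54108 J.
Since 12152 < 54108 J, not all the ice melts; equilibrium is at 0 °C.
m_melt = 12152 / L_f = 36.38 g.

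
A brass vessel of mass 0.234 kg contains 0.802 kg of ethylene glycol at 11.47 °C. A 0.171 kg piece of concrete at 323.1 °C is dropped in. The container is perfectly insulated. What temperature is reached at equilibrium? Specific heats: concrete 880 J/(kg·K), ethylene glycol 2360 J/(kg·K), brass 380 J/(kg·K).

T_f ≈ 33.5 °C

Conservation of energy gives ΣQ = 0:
0.171*880*(T − 323.1) + 0.802*2360*(T − 11.47) + 0.234*380*(T − 11.47) = 0
150.48(T − 323.1) + 1892.7(T − 11.47) + 88.92(T − 11.47) = 0
(150.48 + 1892.7 + 88.92) T = 150.48*323.1 + 1892.7*11.47 + 88.92*11.47
T = 71349 / 2132.1 = 33.5 °C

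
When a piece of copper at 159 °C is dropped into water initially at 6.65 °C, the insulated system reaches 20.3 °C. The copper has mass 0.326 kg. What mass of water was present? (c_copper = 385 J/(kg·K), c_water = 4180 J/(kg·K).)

m ≈ 0.305 kg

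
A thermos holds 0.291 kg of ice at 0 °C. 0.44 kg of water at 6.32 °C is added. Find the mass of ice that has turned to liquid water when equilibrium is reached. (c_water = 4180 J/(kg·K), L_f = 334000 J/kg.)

m_melted ≈ 0.0348 kg

Cooling the water to 0 °C releases 0.44×4180×6.32 = 11624 J.
Fully melting the ice requires m_ice L_f = 0.291×334000 = 97194 J.
Since 11624 < 97194 J, not all the ice melts; equilibrium is at 0 °C.
Mass melted = 11624/334000 ≈ 0.0348 kg.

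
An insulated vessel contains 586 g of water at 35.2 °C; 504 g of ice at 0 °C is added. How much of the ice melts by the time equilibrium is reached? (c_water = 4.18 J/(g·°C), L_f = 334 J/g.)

m_melted ≈ 258 g

Cooling the water to 0 °C releases 586·4.18·35.2 = 86222 J.
Melting all 504 g of ice would need 504·334 = 168336 J.
That's not enough to melt it all — equilibrium is at 0 °C with ice remaining.
m_melted·334 = 86222  ⇒  m_melted ≈ 258.1 g.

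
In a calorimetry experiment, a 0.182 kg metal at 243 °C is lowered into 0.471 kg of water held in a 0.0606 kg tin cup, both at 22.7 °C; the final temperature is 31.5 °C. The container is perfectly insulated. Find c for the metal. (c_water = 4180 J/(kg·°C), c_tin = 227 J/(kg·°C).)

c ≈ 453 J/(kg·°C)

Conservation of energy gives ΣQ = 0:
0.182×c×(31.5 − 243) + 0.471×4180×(31.5 − 22.7) + 0.0606×227×(31.5 − 22.7) = 0
-38.49 c = -17446
c = -17446/-38.49 ≈ 453.2 J/(kg·°C)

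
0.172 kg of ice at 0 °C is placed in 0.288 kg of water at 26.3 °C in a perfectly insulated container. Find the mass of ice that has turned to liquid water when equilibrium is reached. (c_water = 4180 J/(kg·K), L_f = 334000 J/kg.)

Water can give up m c ΔT = 0.288·4180·26.3 = 31661 J before reaching 0 °C.
Fully melting the ice requires m_ice L_f = 0.172·334000 = 57448 J.
Since 31661 < 57448 J, not all the ice melts; equilibrium is at 0 °C.
m_melted·334000 = 31661  ⇒  m_melted ≈ 0.09479 kg.

m_melted ≈ 0.0948 kg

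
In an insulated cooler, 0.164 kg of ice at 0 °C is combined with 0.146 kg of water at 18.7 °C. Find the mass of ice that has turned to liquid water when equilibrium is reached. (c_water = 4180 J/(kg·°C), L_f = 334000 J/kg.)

m_melted ≈ 0.0342 kg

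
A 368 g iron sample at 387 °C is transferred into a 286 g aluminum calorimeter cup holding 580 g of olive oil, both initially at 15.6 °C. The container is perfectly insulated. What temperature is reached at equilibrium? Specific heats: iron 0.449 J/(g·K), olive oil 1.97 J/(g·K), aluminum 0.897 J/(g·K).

Net heat exchanged in the isolated system is zero:
368*0.449*(T − 387) + 580*1.97*(T − 15.6) + 286*0.897*(T − 15.6) = 0
(165.23 + 1142.6 + 256.54) T = 165.23*387 + 1142.6*15.6 + 256.54*15.6
T ≈ 54.83 °C

T_f ≈ 54.8 °C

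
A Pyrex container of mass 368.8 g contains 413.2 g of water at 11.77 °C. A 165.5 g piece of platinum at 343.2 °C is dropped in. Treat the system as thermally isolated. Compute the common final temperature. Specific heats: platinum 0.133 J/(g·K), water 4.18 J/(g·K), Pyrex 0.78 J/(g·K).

T_f is the heat-capacity-weighted average of the initial temperatures:
T_f = (22.01·343.2 + 1727.2·11.77 + 287.66·11.77) / (22.01 + 1727.2 + 287.66)
    = 31269 / 2036.9 ≈ 15.35 °C

T_f ≈ 15.4 °C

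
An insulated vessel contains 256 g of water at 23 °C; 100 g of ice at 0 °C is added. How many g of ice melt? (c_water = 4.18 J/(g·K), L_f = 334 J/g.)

m_melted ≈ 73.7 g

Cooling the water to 0 °C releases 256×4.18×23 = 24612 J.
Fully melting the ice requires m_ice L_f = 100×334 = 33400 J.
24612 J < 33400 J, so only part of the ice melts and the system sits at 0 °C.
m_melt = 24612 / L_f = 73.69 g.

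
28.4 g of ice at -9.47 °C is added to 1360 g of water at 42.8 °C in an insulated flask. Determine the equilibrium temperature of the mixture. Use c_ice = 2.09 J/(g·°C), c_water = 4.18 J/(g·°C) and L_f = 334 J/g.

T_f ≈ 40.2 °C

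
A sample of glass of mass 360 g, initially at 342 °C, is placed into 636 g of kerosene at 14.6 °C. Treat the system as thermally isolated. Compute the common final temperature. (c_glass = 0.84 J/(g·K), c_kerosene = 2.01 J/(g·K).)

Net heat exchanged in the isolated system is zero:
360*0.84*(T − 342) + 636*2.01*(T − 14.6) = 0
302.4(T − 342) + 1278.4(T − 14.6) = 0
1580.8 T = 122085
T = 122085/1580.8 ≈ 77.23 °C

T_f ≈ 77.2 °C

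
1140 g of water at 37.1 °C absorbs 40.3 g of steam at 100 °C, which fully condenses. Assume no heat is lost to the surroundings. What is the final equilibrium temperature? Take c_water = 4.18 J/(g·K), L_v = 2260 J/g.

Energy conservation, ΣQ = 0:
steam→water at 100 °C releases m L_v = 40.3·2260 = 91078; condensate cools 100→T: 40.3·4.18·(T − 100) = 168.45(T − 100); water warms: 1140·4.18·(T − 37.1) = 4765.2(T − 37.1)
4933.7 T = 91078 + 16845 + 176789 = 284712
T ≈ 57.71 °C (< 100 °C, so full condensation is consistent).

T_f ≈ 57.7 °C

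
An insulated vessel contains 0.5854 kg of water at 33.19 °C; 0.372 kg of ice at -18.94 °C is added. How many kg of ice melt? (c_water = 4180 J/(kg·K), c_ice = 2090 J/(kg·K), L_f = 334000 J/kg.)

m_melted ≈ 0.199 kg

Water can give up m c ΔT = 0.5854·4180·33.19 = 81215 J before reaching 0 °C.
Of that, 0.372·2090·18.94 = 14725 J goes to bring the ice to 0 °C, leaving 66490 J.
Fully melting the ice requires m_ice L_f = 0.372·334000 = 124248 J.
66490 J < 124248 J, so only part of the ice melts and the system sits at 0 °C.
Mass melted = 66490/334000 ≈ 0.1991 kg.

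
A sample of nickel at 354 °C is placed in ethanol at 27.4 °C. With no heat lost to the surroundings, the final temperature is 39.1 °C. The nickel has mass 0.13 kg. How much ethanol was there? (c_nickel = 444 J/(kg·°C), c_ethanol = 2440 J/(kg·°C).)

m ≈ 0.637 kg

Taking heat into each body as positive, Σ m c ΔT = 0:
0.13×444×(39.1 − 354) + m×2440×(39.1 − 27.4) = 0
28548 m = 18176
m = 18176/28548 ≈ 0.6367 kg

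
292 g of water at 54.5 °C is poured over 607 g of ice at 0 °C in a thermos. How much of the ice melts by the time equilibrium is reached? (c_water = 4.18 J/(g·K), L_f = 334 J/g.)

m_melted ≈ 199 g

Heat available from the water dropping to 0 °C: 292·4.18·54.5 = 66521 J.
Melting all 607 g of ice would need 607·334 = 202738 J.
Since 66521 < 202738 J, not all the ice melts; equilibrium is at 0 °C.
m_melted·334 = 66521  ⇒  m_melted ≈ 199.2 g.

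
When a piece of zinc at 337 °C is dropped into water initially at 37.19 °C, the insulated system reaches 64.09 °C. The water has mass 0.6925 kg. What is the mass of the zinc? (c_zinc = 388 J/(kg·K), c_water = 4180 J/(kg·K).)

Heat lost by the zinc = heat gained by the water:
m·388·(337 − 64.09) = 0.6925·4180·(64.09 − 37.19)
105889 m = 77866  ⇒  m ≈ 0.7354 kg

m ≈ 0.735 kg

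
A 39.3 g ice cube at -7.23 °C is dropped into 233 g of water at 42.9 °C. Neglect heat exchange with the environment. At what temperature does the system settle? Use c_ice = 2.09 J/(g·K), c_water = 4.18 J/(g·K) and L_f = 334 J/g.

Net heat exchanged in the isolated system is zero:
ice -7.23→0 °C: 39.3·2.09·7.23 = 593.85
  fusion: m_ice L_f = 39.3·334 = 13126
  warm the meltwater: 164.27 T
  water: 973.94(T − 42.9)
1138.2 T = 41782 − 13720 = 28062
T ≈ 24.65 °C (positive, so assuming full melt was valid).

T_f ≈ 24.7 °C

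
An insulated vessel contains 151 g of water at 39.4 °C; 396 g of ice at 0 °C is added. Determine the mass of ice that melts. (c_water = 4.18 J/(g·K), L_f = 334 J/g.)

Water can give up m c ΔT = 151×4.18×39.4 = 24868 J before reaching 0 °C.
Fully melting the ice requires m_ice L_f = 396×334 = 132264 J.
24868 J < 132264 J, so only part of the ice melts and the system sits at 0 °C.
m_melt = 24868 / L_f = 74.46 g.

m_melted ≈ 74.5 g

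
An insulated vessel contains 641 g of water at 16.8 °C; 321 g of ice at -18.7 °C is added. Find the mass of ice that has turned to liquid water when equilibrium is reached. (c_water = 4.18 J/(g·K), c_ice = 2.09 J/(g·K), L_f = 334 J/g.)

Heat available from the water dropping to 0 °C: 641·4.18·16.8 = 45014 J.
Of that, 321·2.09·18.7 = 12546 J goes to bring the ice to 0 °C, leaving 32468 J.
Melting all 321 g of ice would need 321·334 = 107214 J.
Since 32468 < 107214 J, not all the ice melts; equilibrium is at 0 °C.
m_melt = 32468 / L_f = 97.21 g.

m_melted ≈ 97.2 g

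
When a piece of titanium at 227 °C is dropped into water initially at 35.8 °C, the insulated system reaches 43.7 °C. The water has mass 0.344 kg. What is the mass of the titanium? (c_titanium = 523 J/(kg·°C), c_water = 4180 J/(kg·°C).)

Setting the total heat transfer to zero:
m·523·(43.7 − 227) + 0.344·4180·(43.7 − 35.8) = 0
-95866 m = -11360
m = -11360/-95866 ≈ 0.1185 kg

m ≈ 0.118 kg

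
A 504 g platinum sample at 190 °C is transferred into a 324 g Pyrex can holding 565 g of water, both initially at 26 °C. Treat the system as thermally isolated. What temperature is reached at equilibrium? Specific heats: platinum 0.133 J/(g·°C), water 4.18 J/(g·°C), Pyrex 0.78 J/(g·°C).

With ΣQ=0 the equilibrium temperature is the m·c-weighted mean:
T_f = (67.03·190 + 2361.7·26 + 252.72·26) / (67.03 + 2361.7 + 252.72)
    = 80711 / 2681.5 ≈ 30.10 °C

T_f ≈ 30.1 °C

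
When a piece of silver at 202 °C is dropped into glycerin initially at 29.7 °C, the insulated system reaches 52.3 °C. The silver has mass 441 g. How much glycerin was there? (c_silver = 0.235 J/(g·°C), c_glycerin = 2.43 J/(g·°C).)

Net heat exchanged in the isolated system is zero:
441·0.235·(52.3 − 202) + m·2.43·(52.3 − 29.7) = 0
54.92 m = 15514
m = 15514/54.92 ≈ 282.5 g

m ≈ 282 g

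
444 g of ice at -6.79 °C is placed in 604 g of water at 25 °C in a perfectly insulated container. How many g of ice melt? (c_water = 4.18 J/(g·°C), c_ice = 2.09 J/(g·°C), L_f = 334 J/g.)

m_melted ≈ 170 g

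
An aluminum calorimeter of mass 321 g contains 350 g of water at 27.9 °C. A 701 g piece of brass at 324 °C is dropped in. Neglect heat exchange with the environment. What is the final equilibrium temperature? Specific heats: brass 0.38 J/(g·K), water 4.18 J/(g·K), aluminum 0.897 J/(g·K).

T_f ≈ 67.0 °C

Net heat exchanged in the isolated system is zero:
701×0.38×(T − 324) + 350×4.18×(T − 27.9) + 321×0.897×(T − 27.9) = 0
266.38(T − 324) + 1463(T − 27.9) + 287.94(T − 27.9) = 0
2017.3 T = 135158
T ≈ 67.00 °C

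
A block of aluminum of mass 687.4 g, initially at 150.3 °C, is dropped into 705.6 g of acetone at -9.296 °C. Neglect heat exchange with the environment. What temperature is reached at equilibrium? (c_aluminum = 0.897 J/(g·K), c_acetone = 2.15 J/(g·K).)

Set heat shed by the hot body equal to heat absorbed by the cold body:
687.4×0.897×(150.3 − T) = 705.6×2.15×(T − (-9.296))
616.6(150.3 − T) = 1517(T − (-9.296))
2133.6 T = 78572  ⇒  T ≈ 36.83 °C

T_f ≈ 36.8 °C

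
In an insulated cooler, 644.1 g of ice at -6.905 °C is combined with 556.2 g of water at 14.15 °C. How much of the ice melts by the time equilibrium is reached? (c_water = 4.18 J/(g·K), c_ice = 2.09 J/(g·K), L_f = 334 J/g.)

m_melted ≈ 70.7 g

Water can give up m c ΔT = 556.2×4.18×14.15 = 32898 J before reaching 0 °C.
Of that, 644.1×2.09×6.905 = 9295.3 J goes to bring the ice to 0 °C, leaving 23602 J.
To melt every bit of ice: 644.1×334 = 215129 J.
That's not enough to melt it all — equilibrium is at 0 °C with ice remaining.
Mass melted = 23602/334 ≈ 70.67 g.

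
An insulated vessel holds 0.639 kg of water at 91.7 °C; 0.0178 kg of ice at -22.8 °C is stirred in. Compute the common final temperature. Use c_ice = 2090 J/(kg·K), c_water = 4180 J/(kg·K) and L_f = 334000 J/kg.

T_f ≈ 86.7 °C

Energy conservation, ΣQ = 0:
warm ice to 0 °C: 0.0178·2090·(0 − (-22.8)) = 848.21
  fusion: m_ice L_f = 0.0178·334000 = 5945.2
  warm the meltwater: 74.4 T
  water cools: 0.639·4180·(T − 91.7) = 2671(T − 91.7)
2745.4 T = 244933 − 6793.4 = 238139
T ≈ 86.74 °C (positive, so assuming full melt was valid).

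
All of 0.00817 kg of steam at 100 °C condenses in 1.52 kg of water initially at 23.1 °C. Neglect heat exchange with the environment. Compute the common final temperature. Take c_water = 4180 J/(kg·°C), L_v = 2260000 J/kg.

T_f ≈ 26.4 °C

Sum of m c ΔT and latent-heat terms is zero:
condense steam: −0.00817×2260000 = −18464
  condensed water 100 °C→T: 34.15(T − 100)
  water warms: 1.52×4180×(T − 23.1) = 6353.6(T − 23.1)
6387.8 T = 18464 + 3415.1 + 146768 = 168647
T ≈ 26.40 °C (< 100 °C, so full condensation is consistent).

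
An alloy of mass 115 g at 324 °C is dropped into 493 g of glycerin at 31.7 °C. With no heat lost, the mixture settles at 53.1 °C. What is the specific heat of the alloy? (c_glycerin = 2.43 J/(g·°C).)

c ≈ 0.823 J/(g·°C)

Setting the total heat transfer to zero:
115×c×(53.1 − 324) + 493×2.43×(53.1 − 31.7) = 0
-31153 c = -25637
c = -25637/-31153 ≈ 0.8229 J/(g·°C)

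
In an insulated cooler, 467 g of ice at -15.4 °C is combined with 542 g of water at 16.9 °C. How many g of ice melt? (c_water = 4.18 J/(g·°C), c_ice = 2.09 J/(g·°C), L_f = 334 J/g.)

Heat available from the water dropping to 0 °C: 542×4.18×16.9 = 38288 J.
Warming the ice to 0 °C takes 467×2.09×15.4 = 15031 J, leaving 23257 J for melting.
Melting all 467 g of ice would need 467×334 = 155978 J.
Since 23257 < 155978 J, not all the ice melts; equilibrium is at 0 °C.
m_melted×334 = 23257  ⇒  m_melted ≈ 69.63 g.

m_melted ≈ 69.6 g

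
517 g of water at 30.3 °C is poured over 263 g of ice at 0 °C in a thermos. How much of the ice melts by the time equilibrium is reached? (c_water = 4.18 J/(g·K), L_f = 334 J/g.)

Cooling the water to 0 °C releases 517·4.18·30.3 = 65480 J.
Melting all 263 g of ice would need 263·334 = 87842 J.
Since 65480 < 87842 J, not all the ice melts; equilibrium is at 0 °C.
m_melt = 65480 / L_f = 196 g.

m_melted ≈ 196 g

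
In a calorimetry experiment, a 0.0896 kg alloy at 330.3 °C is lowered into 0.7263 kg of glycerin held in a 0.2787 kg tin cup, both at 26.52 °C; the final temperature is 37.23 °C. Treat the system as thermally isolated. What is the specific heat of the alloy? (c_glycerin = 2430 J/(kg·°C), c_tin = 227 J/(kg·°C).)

c ≈ 746 J/(kg·°C)

Let T be the final temperature. ΣQ_i = 0:
0.0896·c·(37.23 − 330.3) + 0.7263·2430·(37.23 − 26.52) + 0.2787·227·(37.23 − 26.52) = 0
-26.26 c = -19580
c = -19580/-26.26 ≈ 745.6 J/(kg·°C)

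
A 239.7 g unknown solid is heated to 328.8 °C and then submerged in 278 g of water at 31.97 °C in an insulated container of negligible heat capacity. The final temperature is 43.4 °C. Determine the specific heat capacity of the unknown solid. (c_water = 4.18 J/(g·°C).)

c ≈ 0.194 J/(g·°C)

Heat lost by the unknown solid = heat gained by the water:
239.7·c·(328.8 − 43.4) = 278·4.18·(43.4 − 31.97)
68410 c = 13282  ⇒  c ≈ 0.1942 J/(g·°C)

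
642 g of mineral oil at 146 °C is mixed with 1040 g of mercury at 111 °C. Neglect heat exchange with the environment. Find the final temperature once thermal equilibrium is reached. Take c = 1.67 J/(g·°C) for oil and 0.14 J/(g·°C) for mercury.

T_f ≈ 141.8 °C

|Q_oil| = |Q_mercury|:
642·1.67·(146 − T) = 1040·0.14·(T − 111)
1072.1(146 − T) = 145.6(T − 111)
1217.7 T = 172694  ⇒  T ≈ 141.82 °C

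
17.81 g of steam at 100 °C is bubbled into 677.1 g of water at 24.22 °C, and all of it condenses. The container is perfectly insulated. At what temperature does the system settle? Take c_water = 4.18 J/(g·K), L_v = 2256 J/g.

T_f ≈ 40.0 °C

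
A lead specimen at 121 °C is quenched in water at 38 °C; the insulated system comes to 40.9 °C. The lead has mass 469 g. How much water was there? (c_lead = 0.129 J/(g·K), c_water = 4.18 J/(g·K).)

Net heat exchanged in the isolated system is zero:
469·0.129·(40.9 − 121) + m·4.18·(40.9 − 38) = 0
12.12 m = 4846.1
m = 4846.1/12.12 ≈ 399.8 g

m ≈ 400 g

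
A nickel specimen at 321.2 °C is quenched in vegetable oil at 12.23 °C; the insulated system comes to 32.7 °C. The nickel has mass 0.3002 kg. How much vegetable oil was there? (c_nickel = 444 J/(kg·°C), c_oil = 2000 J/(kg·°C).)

m ≈ 0.939 kg

Heat lost by the nickel = heat gained by the oil:
0.3002·444·(321.2 − 32.7) = m·2000·(32.7 − 12.23)
40940 m = 38454  ⇒  m ≈ 0.9393 kg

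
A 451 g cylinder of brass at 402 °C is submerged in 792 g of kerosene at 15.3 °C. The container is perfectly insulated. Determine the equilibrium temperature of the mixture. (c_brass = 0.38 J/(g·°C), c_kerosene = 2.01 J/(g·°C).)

T_f ≈ 52.9 °C

Setting the total heat transfer to zero:
451·0.38·(T − 402) + 792·2.01·(T − 15.3) = 0
(171.38 + 1591.9) T = 171.38·402 + 1591.9·15.3
T = 93251/1763.3 ≈ 52.88 °C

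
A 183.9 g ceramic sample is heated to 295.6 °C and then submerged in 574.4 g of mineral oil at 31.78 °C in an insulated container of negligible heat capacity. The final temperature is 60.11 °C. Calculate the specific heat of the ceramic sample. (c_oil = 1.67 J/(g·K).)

c ≈ 0.628 J/(g·K)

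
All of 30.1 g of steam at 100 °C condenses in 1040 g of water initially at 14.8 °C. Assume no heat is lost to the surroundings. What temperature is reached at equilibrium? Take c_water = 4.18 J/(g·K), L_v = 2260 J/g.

T_f ≈ 32.4 °C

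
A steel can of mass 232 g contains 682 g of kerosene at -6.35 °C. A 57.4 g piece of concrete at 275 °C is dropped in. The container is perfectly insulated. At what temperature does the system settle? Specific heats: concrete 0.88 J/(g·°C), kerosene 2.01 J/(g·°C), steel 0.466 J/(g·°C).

T_f ≈ 2.9 °C

Heat gained plus heat lost sum to zero:
57.4*0.88*(T − 275) + 682*2.01*(T − (-6.35)) + 232*0.466*(T − (-6.35)) = 0
50.51(T − 275) + 1370.8(T − (-6.35)) + 108.11(T − (-6.35)) = 0
1529.4 T = 4499.6
T = 4499.6 / 1529.4 = 2.94 °C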